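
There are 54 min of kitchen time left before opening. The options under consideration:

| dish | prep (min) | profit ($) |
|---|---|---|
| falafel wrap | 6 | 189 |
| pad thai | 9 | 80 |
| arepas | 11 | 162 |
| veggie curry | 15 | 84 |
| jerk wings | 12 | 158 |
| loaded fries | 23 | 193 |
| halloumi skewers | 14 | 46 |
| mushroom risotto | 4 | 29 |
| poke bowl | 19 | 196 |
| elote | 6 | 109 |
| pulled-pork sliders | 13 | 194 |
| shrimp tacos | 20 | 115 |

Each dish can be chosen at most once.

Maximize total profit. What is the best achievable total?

841

The ratio ordering already packs tightly: falafel wrap + arepas + jerk wings + mushroom risotto + elote + pulled-pork sliders, 52 min, 841.
The closest alternative, falafel wrap + arepas + jerk wings + poke bowl + elote, reaches only 814.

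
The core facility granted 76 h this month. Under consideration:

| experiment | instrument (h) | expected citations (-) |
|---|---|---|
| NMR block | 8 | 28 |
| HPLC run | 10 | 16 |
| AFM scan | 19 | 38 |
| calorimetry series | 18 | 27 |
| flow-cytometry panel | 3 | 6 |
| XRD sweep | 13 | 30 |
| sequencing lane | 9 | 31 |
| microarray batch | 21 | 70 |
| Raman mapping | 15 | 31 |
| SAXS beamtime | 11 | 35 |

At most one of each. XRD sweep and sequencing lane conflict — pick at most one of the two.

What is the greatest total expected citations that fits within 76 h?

Ranking by ratio (expected citations/h): NMR block 3.50, sequencing lane 3.44, microarray batch 3.33.
NMR block + HPLC run + sequencing lane + microarray batch + Raman mapping + SAXS beamtime uses 74 of the 76 h and totals 211.
Every other selection either busts 76 h or breaks a pairing rule or fails to beat 211.

211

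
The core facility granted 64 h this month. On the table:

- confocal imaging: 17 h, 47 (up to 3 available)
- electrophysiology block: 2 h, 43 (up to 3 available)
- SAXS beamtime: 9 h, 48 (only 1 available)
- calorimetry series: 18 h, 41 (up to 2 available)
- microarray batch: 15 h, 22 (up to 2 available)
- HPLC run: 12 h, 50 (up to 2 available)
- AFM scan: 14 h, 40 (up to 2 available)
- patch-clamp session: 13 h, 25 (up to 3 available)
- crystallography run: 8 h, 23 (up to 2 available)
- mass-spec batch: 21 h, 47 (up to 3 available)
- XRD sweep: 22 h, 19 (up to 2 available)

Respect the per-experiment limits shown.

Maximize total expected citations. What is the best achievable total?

The ratio heuristic lands on 3×electrophysiology block + SAXS beamtime + 2×HPLC run + 2×crystallography run (323) but leaves 9 h idle.
The 8 h tied up in crystallography run is better spent on confocal imaging — total rises to 347 (64 h).

347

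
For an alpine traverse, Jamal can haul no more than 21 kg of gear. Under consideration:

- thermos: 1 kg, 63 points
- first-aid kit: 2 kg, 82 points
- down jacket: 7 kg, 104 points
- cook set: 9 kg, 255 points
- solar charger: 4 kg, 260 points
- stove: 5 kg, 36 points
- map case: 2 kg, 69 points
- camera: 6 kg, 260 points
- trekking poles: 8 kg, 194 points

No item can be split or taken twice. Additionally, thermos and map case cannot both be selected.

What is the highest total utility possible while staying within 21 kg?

859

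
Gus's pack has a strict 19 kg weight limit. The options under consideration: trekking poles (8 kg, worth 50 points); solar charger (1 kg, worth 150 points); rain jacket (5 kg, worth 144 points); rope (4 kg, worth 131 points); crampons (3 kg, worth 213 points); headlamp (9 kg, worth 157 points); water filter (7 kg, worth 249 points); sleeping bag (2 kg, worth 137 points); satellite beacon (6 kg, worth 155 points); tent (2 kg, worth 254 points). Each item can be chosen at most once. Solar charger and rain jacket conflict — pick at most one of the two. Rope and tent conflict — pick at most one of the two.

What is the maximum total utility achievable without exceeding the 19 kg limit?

1021

Solar charger + crampons + water filter + satellite beacon + tent uses 19 of the 19 kg and totals 1021.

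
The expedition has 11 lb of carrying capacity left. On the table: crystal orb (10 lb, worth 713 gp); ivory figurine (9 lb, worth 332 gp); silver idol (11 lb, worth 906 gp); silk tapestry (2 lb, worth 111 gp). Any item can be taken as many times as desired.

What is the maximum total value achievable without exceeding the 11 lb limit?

906

The ratio ordering already packs tightly: silver idol, 11 lb, 906.
Nothing else within 11 lb beats 906.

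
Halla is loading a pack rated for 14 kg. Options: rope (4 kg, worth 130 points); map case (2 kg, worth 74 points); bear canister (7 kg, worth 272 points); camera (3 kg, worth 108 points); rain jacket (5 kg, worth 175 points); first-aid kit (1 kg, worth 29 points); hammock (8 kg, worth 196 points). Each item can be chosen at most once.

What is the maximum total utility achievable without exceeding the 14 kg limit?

521

Ranking by ratio (utility/kg): bear canister 38.86, map case 37.00, camera 36.00, rain jacket 35.00.
Taking the top-ratio items first gives map case + bear canister + camera + first-aid kit for 483 (13 kg).
Replace camera and first-aid kit with rain jacket: the trade gains 38 net, giving 521 at 14 kg.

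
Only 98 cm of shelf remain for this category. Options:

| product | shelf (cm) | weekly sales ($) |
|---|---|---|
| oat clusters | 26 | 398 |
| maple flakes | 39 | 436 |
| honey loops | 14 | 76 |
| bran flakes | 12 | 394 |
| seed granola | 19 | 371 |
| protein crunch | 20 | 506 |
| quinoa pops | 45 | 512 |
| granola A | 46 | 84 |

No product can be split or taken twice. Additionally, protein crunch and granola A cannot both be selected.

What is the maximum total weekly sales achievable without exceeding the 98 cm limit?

1783

Ranking by ratio (weekly sales/cm): bran flakes 32.83, protein crunch 25.30, seed granola 19.53.
Greedy by ratio would take oat clusters + honey loops + bran flakes + seed granola + protein crunch: 91 cm used, total 1745.
The 40 cm tied up in oat clusters and honey loops is better spent on quinoa pops — total rises to 1783 (96 cm).
Runner-up oat clusters + honey loops + bran flakes + seed granola + protein crunch tops out at 1745.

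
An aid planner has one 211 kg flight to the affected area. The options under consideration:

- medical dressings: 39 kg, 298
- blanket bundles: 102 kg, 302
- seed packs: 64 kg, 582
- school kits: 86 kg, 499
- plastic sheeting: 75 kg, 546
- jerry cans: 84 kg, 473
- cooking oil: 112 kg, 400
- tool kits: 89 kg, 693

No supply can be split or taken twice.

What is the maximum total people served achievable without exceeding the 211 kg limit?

Medical dressings + seed packs + tool kits uses 192 of the 211 kg and totals 1573.

1573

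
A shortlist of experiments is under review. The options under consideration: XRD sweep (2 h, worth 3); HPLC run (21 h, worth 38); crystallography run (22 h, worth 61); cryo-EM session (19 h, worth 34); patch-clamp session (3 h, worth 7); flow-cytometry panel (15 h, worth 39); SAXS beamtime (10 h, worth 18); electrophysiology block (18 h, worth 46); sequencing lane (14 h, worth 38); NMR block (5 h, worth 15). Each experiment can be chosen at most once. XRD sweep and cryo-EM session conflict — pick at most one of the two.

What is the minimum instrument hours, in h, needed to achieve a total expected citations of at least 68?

Minimise h subject to total expected citations ≥ 68.
crystallography run + patch-clamp session reaches 68 using 25 h.
Any bundle with less than 25 h falls short of 68.

25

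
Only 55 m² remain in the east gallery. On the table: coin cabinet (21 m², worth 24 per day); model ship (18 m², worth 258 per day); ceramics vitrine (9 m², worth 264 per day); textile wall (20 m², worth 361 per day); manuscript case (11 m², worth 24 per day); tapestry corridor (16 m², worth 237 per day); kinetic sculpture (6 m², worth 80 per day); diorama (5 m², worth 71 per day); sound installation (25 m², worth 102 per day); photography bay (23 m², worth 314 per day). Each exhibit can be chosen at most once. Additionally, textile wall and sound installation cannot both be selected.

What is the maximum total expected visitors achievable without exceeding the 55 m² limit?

963

Filling by ratio: ceramics vitrine + textile wall + tapestry corridor + diorama for 933, with 5 m² left unused.
The 21 m² tied up in tapestry corridor and diorama is better spent on model ship + kinetic sculpture — total rises to 963 (53 m²).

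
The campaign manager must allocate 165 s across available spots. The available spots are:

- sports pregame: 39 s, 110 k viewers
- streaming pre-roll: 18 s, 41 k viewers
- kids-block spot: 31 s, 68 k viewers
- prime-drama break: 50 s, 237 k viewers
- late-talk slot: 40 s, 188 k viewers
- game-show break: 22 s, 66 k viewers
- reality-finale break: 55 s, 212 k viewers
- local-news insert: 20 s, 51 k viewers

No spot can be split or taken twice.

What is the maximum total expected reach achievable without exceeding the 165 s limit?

Best packing: prime-drama break + late-talk slot + reality-finale break + local-news insert — 165 s, 688 total.
Runner-up streaming pre-roll + prime-drama break + late-talk slot + reality-finale break tops out at 678.

688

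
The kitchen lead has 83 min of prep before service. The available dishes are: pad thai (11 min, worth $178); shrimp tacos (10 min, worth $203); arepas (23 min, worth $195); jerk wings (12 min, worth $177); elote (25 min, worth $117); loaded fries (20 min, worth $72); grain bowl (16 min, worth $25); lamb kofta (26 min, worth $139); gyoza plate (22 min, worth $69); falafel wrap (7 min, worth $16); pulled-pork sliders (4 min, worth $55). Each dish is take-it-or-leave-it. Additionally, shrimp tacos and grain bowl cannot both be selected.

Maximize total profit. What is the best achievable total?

892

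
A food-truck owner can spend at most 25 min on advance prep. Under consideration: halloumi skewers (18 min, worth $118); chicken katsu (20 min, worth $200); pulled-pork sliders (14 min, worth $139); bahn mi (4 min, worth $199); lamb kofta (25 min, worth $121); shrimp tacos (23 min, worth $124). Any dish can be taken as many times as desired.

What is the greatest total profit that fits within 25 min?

1194

By profit per min: bahn mi 49.75, chicken katsu 10.00, pulled-pork sliders 9.93 lead.
6×bahn mi uses 24 of the 25 min and totals 1194.
That's the maximum — no swap from here does better than 1194.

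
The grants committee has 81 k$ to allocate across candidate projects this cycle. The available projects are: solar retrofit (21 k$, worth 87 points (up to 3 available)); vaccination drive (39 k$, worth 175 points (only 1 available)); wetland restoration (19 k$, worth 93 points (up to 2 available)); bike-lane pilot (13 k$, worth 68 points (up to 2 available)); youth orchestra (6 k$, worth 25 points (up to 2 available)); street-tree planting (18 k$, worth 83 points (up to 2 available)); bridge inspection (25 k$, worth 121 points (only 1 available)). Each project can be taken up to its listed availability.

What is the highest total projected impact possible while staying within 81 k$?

A density-first pass picks 2×wetland restoration + 2×bike-lane pilot + 2×youth orchestra — 372 at 76 k$.
The 31 k$ tied up in wetland restoration and 2×youth orchestra is better spent on 2×street-tree planting — total rises to 395 (81 k$).

395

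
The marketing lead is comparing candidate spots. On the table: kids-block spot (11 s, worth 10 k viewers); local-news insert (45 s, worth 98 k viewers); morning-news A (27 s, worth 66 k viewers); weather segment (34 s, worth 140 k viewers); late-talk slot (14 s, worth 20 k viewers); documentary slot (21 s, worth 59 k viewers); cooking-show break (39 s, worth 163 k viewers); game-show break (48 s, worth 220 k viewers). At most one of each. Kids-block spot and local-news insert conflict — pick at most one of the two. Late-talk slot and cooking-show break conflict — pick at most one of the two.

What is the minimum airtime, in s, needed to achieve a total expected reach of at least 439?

108

Minimise s subject to total expected reach ≥ 439.
documentary slot + cooking-show break + game-show break reaches 442 using 108 s.
Any bundle with less than 108 s falls short of 439.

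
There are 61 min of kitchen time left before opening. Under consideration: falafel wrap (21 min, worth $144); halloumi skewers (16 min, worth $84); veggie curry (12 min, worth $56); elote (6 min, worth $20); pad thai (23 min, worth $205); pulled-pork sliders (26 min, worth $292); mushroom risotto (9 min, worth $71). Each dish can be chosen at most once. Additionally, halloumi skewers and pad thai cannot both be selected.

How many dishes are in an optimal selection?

3

Best achievable profit is 568.
One optimal bundle: pad thai + pulled-pork sliders + mushroom risotto (58 min).
Every optimal selection uses 3 dishes.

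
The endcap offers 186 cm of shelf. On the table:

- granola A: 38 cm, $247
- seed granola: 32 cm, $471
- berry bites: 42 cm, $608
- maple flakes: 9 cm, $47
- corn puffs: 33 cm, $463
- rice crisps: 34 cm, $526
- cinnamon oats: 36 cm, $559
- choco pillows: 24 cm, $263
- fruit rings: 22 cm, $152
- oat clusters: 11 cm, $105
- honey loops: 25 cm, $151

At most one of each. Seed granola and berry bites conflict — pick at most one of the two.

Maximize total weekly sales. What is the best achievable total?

Best packing: berry bites + corn puffs + rice crisps + cinnamon oats + choco pillows + oat clusters — 180 cm, 2524 total.
The closest alternative, berry bites + maple flakes + corn puffs + rice crisps + cinnamon oats + choco pillows, reaches only 2466.

2524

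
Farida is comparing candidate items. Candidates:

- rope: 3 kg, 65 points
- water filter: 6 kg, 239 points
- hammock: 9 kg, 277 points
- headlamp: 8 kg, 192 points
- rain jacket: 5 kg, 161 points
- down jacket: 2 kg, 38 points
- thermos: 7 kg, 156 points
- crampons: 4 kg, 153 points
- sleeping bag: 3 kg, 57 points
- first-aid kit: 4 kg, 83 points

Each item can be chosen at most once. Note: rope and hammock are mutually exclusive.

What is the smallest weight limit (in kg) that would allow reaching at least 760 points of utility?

Need the lightest bundle worth ≥ 760.
Taking water filter + hammock + rain jacket + crampons gives 830 (≥ 760) for 24 kg.
Any bundle with less than 24 kg falls short of 760.

24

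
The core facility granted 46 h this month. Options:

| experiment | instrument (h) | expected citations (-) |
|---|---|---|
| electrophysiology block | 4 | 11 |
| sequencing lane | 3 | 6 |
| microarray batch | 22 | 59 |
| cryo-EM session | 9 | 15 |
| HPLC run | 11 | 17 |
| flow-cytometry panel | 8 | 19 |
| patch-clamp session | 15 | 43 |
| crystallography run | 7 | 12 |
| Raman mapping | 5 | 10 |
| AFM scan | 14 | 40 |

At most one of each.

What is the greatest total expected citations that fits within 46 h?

123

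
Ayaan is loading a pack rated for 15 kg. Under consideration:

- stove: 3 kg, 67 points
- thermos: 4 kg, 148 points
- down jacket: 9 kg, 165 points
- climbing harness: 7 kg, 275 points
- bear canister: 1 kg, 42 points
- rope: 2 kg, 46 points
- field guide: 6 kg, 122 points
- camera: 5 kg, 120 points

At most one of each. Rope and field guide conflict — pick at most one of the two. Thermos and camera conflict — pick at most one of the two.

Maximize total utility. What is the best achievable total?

532

Density check — bear canister 42.00, climbing harness 39.29, thermos 37.00, camera 24.00 are the best per kg.
The ratio heuristic lands on thermos + climbing harness + bear canister + rope (511) but leaves 1 kg idle.
The 2 kg tied up in rope is better spent on stove — total rises to 532 (15 kg).
The closest alternative, thermos + climbing harness + bear canister + rope, reaches only 511.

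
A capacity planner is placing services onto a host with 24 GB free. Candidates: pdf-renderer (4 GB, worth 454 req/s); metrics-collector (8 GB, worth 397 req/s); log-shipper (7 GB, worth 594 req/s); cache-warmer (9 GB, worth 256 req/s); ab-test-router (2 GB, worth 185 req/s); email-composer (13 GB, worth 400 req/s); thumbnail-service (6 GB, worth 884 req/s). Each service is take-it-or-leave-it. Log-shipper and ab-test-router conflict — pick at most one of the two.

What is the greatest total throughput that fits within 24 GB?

Density check — thumbnail-service 147.33, pdf-renderer 113.50, ab-test-router 92.50 are the best per GB.
Pdf-renderer + log-shipper + thumbnail-service uses 17 of the 24 GB and totals 1932.
The closest alternative, pdf-renderer + metrics-collector + ab-test-router + thumbnail-service, reaches only 1920.

1932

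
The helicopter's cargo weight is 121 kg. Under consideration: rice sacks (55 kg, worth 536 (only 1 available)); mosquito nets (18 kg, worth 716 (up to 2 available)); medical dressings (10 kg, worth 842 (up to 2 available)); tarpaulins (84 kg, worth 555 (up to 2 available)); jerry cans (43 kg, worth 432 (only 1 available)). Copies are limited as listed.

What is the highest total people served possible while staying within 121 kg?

Taking the top-ratio supplies first gives 2×mosquito nets + 2×medical dressings + jerry cans for 3548 (99 kg).
The 43 kg tied up in jerry cans is better spent on rice sacks — total rises to 3652 (111 kg).

3652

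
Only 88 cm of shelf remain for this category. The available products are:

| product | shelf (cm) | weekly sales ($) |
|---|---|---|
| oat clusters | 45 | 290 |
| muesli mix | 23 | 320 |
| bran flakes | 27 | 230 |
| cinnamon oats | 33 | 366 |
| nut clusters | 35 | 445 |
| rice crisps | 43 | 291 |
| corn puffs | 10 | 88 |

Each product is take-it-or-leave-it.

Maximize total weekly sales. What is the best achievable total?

995

Ranking by ratio (weekly sales/cm): muesli mix 13.91, nut clusters 12.71, cinnamon oats 11.09.
The ratio heuristic lands on muesli mix + nut clusters + corn puffs (853) but leaves 20 cm idle.
Replace corn puffs with bran flakes: the trade gains 142 net, giving 995 at 85 cm.
Nothing else within 88 cm beats 995.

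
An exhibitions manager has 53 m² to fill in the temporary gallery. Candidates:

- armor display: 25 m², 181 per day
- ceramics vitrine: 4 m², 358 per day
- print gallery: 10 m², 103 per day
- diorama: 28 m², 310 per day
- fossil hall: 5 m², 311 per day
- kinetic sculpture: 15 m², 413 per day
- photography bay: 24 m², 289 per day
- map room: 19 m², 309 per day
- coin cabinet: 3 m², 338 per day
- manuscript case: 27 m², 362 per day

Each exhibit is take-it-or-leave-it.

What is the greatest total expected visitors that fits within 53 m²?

The ratio ordering already packs tightly: ceramics vitrine + fossil hall + kinetic sculpture + map room + coin cabinet, 46 m², 1729.
No other feasible combination exceeds 1729.

1729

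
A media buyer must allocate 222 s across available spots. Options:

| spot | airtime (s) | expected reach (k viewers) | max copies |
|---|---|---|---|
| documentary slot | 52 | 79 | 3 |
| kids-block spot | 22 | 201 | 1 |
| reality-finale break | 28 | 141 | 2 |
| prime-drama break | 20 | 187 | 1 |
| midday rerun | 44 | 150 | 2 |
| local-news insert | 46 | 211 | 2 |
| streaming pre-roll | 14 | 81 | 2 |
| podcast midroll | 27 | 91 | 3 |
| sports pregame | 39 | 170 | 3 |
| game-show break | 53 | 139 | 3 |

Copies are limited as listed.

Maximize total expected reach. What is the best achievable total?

The ratio ordering already packs tightly: kids-block spot + 2×reality-finale break + prime-drama break + 2×local-news insert + 2×streaming pre-roll, 218 s, 1254.
Every other selection either busts 222 s or exceeds an availability limit or fails to beat 1254.

1254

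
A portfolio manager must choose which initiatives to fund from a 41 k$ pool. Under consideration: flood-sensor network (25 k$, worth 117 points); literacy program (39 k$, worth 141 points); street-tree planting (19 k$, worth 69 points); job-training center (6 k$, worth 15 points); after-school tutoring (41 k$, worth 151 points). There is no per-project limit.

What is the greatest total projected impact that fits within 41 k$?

151

Filling by ratio: flood-sensor network + 2×job-training center for 147, with 4 k$ left unused.
Dropping flood-sensor network and 2×job-training center frees 37 k$; slotting in after-school tutoring (41 k$) lifts the total to 151 at 41 k$.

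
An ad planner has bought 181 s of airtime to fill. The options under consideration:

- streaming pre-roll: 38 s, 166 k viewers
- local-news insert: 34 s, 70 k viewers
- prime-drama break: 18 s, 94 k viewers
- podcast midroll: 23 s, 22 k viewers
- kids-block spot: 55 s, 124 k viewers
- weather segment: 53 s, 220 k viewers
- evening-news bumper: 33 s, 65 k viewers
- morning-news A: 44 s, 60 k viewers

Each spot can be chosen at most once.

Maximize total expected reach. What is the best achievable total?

A density-first pass picks streaming pre-roll + prime-drama break + kids-block spot + weather segment — 604 at 164 s.
Replace kids-block spot with local-news insert + evening-news bumper: the trade gains 11 net, giving 615 at 176 s.
Runner-up streaming pre-roll + prime-drama break + kids-block spot + weather segment tops out at 604.

615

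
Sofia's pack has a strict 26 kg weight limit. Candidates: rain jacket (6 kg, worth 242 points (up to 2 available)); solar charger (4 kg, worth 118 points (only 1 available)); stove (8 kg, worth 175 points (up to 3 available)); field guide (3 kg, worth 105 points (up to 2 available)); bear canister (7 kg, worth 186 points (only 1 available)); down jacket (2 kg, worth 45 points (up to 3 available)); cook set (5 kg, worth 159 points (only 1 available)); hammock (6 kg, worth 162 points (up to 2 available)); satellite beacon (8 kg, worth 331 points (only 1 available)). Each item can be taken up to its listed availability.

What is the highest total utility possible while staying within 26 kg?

2×rain jacket + 2×field guide + satellite beacon uses 26 of the 26 kg and totals 1025.
Every other selection either busts 26 kg or exceeds an availability limit or fails to beat 1025.

1025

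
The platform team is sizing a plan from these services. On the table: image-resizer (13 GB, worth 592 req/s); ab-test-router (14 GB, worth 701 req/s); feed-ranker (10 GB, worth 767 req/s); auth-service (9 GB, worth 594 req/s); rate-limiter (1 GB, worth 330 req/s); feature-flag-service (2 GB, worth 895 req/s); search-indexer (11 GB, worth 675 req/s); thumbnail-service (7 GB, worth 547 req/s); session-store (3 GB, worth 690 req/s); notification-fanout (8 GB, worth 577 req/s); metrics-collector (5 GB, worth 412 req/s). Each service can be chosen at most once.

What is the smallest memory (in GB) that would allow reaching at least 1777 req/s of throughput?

Look for the lowest-memory combination reaching 1777.
rate-limiter + feature-flag-service + session-store: 1915 throughput at 6 GB.
No combination under 6 GB hits 1777.

6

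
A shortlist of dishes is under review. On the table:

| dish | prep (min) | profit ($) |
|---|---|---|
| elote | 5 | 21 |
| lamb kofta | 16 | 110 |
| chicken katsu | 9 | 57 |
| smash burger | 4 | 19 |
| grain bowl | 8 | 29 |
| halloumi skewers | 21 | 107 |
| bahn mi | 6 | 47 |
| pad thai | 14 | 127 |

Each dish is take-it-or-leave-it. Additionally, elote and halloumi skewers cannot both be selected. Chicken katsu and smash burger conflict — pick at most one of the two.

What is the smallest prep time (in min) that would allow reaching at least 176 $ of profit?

23

Look for the lowest-prep combination reaching 176.
Taking chicken katsu + pad thai gives 184 (≥ 176) for 23 min.
No combination under 23 min hits 176.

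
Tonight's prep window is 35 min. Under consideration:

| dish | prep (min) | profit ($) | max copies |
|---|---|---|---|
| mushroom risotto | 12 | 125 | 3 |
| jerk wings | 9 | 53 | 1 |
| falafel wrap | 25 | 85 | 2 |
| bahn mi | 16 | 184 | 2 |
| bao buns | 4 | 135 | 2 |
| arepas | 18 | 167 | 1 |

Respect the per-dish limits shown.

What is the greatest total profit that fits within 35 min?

520

The ratio heuristic lands on jerk wings + bahn mi + 2×bao buns (507) but leaves 2 min idle.
Dropping jerk wings and bahn mi frees 25 min; slotting in 2×mushroom risotto (24 min) lifts the total to 520 at 32 min.
Nothing else within 35 min beats 520.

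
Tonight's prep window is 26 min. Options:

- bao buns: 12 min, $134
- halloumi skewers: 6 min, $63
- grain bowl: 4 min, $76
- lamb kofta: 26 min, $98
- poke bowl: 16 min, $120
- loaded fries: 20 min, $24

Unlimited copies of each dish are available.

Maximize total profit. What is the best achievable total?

Taking 6×grain bowl: 24 min used, 456 in profit.

456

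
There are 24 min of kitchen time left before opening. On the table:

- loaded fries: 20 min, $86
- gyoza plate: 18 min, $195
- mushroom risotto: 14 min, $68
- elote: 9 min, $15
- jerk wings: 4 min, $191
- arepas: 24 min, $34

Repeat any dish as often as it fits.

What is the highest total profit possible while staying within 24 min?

The ratio ordering already packs tightly: 6×jerk wings, 24 min, 1146.

1146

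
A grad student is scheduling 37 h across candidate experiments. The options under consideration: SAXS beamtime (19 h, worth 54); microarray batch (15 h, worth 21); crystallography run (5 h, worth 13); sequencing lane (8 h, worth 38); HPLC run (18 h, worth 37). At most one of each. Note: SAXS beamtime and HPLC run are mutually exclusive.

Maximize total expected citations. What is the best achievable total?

105

By expected citations per h: sequencing lane 4.75, SAXS beamtime 2.84, crystallography run 2.60, HPLC run 2.06 lead.
Best packing: SAXS beamtime + crystallography run + sequencing lane — 32 h, 105 total.
The spare 5 h is too small for any remaining experiment, and no feasible exchange beats 105.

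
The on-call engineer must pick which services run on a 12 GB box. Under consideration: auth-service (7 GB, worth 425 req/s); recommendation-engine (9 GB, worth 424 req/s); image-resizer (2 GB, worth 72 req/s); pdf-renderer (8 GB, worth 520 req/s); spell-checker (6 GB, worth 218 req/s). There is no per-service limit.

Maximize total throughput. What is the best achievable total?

664

By throughput per GB: pdf-renderer 65.00, auth-service 60.71, recommendation-engine 47.11 lead.
2×image-resizer + pdf-renderer uses 12 of the 12 GB and totals 664.
Every other selection either busts 12 GB or fails to beat 664.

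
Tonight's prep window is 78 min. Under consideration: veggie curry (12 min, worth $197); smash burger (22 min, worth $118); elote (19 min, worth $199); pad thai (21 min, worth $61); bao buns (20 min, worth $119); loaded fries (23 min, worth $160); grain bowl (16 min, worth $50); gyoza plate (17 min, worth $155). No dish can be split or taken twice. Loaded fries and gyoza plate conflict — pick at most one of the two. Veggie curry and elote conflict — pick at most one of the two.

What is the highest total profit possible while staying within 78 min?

Veggie curry + smash burger + bao buns + loaded fries uses 77 of the 78 min and totals 594.
Every other selection either busts 78 min or breaks a pairing rule or fails to beat 594.

594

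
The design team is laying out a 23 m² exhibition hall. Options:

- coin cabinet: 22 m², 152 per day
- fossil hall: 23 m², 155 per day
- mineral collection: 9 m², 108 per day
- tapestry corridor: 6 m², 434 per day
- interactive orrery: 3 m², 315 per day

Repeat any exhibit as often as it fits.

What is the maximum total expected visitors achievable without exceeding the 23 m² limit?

Taking 7×interactive orrery: 21 m² used, 2205 in expected visitors.
The spare 2 m² is too small for any remaining exhibit, and no exchange beats 2205.

2205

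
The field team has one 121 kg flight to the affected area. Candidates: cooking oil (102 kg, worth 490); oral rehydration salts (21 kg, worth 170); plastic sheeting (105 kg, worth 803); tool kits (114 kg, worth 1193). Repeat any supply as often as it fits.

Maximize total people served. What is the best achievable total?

The ratio ordering already packs tightly: tool kits, 114 kg, 1193.
No other feasible combination exceeds 1193.

1193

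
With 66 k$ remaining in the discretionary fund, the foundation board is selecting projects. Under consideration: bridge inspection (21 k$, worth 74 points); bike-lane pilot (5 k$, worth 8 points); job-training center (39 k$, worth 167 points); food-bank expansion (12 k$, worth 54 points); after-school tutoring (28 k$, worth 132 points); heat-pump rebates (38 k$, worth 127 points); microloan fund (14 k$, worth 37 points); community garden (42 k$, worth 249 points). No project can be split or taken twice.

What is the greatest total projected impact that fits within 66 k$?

Ranking by ratio (projected impact/k$): community garden 5.93, after-school tutoring 4.71, food-bank expansion 4.50.
The ratio heuristic lands on bike-lane pilot + food-bank expansion + community garden (311) but leaves 7 k$ idle.
The 17 k$ tied up in bike-lane pilot and food-bank expansion is better spent on bridge inspection — total rises to 323 (63 k$).

323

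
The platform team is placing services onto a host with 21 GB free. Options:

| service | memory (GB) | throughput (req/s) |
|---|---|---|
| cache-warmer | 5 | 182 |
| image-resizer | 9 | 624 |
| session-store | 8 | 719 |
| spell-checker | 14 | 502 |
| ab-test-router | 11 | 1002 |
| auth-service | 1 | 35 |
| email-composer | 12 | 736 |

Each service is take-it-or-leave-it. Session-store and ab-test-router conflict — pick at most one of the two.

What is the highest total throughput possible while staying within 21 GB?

1661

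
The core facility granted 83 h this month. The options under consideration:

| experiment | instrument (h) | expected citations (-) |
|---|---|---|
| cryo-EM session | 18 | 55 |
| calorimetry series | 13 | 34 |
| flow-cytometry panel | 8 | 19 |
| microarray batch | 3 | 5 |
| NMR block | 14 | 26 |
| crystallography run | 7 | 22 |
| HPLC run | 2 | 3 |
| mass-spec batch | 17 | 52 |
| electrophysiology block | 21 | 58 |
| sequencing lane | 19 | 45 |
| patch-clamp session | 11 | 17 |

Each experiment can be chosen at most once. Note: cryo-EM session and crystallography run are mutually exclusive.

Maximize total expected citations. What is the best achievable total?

229

By expected citations per h: crystallography run 3.14, mass-spec batch 3.06, cryo-EM session 3.06 lead.
Best packing: cryo-EM session + flow-cytometry panel + mass-spec batch + electrophysiology block + sequencing lane — 83 h, 229 total.
The closest alternative, cryo-EM session + calorimetry series + flow-cytometry panel + microarray batch + HPLC run + mass-spec batch + electrophysiology block, reaches only 226.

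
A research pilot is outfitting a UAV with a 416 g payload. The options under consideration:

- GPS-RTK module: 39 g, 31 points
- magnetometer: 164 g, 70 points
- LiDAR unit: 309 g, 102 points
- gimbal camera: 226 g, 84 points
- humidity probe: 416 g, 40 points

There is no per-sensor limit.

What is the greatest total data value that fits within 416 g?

310

Density check — GPS-RTK module 0.79, magnetometer 0.43, gimbal camera 0.37 are the best per g.
Taking 10×GPS-RTK module: 390 g used, 310 in data value.
Every other selection either busts 416 g or fails to beat 310.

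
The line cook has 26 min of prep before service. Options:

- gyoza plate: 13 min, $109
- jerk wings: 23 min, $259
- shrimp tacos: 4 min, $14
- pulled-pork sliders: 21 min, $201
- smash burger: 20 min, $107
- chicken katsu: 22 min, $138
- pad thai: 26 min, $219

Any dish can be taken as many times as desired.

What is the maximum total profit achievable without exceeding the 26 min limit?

Taking jerk wings: 23 min used, 259 in profit.
Every other selection either busts 26 min or fails to beat 259.

259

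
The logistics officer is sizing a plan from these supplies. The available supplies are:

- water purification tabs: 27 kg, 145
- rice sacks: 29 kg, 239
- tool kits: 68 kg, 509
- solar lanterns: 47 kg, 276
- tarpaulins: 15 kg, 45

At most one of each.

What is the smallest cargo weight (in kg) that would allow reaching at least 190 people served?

29

Look for the lowest-cargo combination reaching 190.
rice sacks reaches 239 using 29 kg.
Below 29 kg the best achievable stays under 190.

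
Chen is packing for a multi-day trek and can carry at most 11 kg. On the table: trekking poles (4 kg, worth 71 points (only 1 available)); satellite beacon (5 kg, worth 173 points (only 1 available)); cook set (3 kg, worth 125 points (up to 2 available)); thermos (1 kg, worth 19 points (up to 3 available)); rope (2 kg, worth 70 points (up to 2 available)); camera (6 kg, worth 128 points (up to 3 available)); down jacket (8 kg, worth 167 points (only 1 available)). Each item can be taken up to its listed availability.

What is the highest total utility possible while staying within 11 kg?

423

Density check — cook set 41.67, rope 35.00, satellite beacon 34.60, camera 21.33 are the best per kg.
Greedy by ratio would take 2×cook set + thermos + 2×rope: 11 kg used, total 409.
The 5 kg tied up in thermos and 2×rope is better spent on satellite beacon — total rises to 423 (11 kg).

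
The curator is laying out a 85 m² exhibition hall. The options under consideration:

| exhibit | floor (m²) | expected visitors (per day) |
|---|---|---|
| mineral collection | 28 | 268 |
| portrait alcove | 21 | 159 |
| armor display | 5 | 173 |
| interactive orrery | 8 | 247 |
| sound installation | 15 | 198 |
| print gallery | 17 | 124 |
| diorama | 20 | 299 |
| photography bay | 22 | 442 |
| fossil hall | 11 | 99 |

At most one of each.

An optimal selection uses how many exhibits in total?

6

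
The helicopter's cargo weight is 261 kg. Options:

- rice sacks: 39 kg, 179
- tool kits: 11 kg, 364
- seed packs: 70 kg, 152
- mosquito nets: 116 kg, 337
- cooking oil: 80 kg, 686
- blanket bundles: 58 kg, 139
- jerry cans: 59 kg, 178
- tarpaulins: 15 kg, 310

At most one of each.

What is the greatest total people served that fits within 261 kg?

1876

A density-first pass picks rice sacks + tool kits + cooking oil + jerry cans + tarpaulins — 1717 at 204 kg.
The 59 kg tied up in jerry cans is better spent on mosquito nets — total rises to 1876 (261 kg).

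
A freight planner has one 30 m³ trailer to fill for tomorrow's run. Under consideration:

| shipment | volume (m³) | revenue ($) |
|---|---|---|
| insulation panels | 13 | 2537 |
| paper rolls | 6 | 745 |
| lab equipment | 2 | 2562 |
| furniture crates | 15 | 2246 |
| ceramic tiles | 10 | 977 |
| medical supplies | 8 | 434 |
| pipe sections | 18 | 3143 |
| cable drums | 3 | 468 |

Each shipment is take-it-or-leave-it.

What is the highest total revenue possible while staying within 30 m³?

Greedy by ratio would take insulation panels + paper rolls + lab equipment + cable drums: 24 m³ used, total 6312.
Dropping paper rolls and cable drums frees 9 m³; slotting in furniture crates (15 m³) lifts the total to 7345 at 30 m³.
No other feasible combination exceeds 7345.

7345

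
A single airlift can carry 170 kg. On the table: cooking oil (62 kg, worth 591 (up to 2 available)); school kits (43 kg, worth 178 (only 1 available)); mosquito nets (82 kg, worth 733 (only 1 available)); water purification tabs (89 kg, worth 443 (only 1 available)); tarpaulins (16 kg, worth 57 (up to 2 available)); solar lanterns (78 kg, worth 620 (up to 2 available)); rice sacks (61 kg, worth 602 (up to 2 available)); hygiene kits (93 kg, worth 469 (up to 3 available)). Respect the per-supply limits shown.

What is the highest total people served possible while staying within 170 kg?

1392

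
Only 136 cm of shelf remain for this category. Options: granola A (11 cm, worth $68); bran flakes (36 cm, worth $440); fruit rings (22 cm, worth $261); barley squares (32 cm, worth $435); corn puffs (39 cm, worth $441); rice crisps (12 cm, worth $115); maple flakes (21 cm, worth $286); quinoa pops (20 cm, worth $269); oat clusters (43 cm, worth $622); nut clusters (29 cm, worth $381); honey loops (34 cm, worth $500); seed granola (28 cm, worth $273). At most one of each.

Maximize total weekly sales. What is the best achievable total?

Filling by ratio: barley squares + maple flakes + oat clusters + honey loops for 1843, with 6 cm left unused.
The 43 cm tied up in oat clusters is better spent on quinoa pops + nut clusters — total rises to 1871 (136 cm).
Next best is bran flakes + maple flakes + oat clusters + honey loops at 1848 (134 cm) — short by 23.

1871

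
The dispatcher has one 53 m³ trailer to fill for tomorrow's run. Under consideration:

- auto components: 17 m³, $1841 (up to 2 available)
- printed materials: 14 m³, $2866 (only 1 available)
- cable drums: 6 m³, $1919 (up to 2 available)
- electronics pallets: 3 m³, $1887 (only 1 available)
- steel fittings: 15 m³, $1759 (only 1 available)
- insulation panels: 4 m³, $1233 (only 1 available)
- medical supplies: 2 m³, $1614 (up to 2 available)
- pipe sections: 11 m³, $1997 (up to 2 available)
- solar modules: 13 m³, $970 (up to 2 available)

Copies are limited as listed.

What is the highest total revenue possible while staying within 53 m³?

15127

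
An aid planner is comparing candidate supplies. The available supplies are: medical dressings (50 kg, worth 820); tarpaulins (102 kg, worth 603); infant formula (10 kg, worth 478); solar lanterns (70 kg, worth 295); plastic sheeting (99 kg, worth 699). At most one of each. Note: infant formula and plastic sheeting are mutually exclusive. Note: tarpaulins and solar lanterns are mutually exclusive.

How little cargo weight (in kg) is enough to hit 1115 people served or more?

60

Minimise kg subject to total people served ≥ 1115.
medical dressings + infant formula: 1298 people served at 60 kg.
Below 60 kg the best achievable stays under 1115.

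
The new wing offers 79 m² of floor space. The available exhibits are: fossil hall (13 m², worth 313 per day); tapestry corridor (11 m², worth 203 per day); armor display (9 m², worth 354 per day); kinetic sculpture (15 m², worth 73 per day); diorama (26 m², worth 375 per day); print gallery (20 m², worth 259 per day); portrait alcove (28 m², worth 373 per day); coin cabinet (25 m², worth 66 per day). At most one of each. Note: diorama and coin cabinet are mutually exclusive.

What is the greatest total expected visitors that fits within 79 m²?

By expected visitors per m²: armor display 39.33, fossil hall 24.08, tapestry corridor 18.45, diorama 14.42 lead.
The ratio ordering already packs tightly: fossil hall + tapestry corridor + armor display + diorama + print gallery, 79 m², 1504.
The closest alternative, fossil hall + armor display + diorama + portrait alcove, reaches only 1415.

1504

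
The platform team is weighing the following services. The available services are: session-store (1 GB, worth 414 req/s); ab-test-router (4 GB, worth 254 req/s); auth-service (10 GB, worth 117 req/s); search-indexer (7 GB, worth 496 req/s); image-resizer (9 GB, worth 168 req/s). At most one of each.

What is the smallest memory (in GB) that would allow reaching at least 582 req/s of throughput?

Need the lightest bundle worth ≥ 582.
session-store + ab-test-router reaches 668 using 5 GB.
Below 5 GB the best achievable stays under 582.

5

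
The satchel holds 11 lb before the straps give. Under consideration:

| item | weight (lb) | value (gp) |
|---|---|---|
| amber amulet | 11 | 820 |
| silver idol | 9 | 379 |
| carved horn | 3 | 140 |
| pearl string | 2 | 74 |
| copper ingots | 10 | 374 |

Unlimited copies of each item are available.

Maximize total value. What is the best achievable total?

820

Ranking by ratio (value/lb): amber amulet 74.55, carved horn 46.67, silver idol 42.11.
Best packing: amber amulet — 11 lb, 820 total.
Nothing else within 11 lb beats 820.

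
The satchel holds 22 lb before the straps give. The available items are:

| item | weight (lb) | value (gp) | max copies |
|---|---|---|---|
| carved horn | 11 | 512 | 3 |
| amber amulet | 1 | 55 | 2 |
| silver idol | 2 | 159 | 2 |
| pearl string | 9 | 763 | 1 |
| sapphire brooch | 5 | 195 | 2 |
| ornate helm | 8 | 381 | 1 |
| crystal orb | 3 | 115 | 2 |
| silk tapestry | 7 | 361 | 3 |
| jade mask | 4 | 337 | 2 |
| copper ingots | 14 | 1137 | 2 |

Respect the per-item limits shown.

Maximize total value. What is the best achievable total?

1811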